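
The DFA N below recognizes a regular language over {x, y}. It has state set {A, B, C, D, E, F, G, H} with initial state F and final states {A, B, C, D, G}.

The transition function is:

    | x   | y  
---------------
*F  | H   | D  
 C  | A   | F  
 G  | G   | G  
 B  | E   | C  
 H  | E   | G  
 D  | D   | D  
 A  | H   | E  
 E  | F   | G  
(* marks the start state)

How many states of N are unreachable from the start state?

Starting at F and following transitions, the reachable set is {D, E, F, G, H}. That leaves A, B, C unreachable — 3 in total.

3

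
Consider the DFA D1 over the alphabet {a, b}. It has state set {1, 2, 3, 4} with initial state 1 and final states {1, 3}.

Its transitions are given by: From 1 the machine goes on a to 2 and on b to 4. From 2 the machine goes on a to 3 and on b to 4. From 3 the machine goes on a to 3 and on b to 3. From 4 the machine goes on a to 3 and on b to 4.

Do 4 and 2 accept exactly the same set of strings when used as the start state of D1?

Every state is reachable, so we keep all 4.
P0 = {1,3} | {2,4}.
On input a, block {1,3} splits into {1} and {3}.
Stable partition: {1} | {2,4} | {3} — 3 equivalence classes.
4 and 2 lie in the same block of the stable partition, so they are equivalent — no string distinguishes them.

Yes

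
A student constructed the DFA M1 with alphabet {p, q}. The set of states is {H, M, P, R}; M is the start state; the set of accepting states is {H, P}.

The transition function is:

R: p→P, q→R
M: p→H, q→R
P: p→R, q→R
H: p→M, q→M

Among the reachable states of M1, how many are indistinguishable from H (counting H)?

2

Start with accepting vs non-accepting: {H,P} | {M,R}.
Stable partition: {H,P} | {M,R} — 2 equivalence classes.
State H belongs to the block {H,P}, which has 2 states.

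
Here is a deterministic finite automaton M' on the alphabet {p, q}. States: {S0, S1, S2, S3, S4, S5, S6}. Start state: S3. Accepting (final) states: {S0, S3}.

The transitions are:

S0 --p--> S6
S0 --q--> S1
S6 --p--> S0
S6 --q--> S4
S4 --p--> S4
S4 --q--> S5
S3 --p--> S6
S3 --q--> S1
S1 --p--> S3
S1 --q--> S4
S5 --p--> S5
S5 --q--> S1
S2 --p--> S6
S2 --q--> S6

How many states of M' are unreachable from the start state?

1

No path from S3 leads to S2; the other 6 states are all reachable.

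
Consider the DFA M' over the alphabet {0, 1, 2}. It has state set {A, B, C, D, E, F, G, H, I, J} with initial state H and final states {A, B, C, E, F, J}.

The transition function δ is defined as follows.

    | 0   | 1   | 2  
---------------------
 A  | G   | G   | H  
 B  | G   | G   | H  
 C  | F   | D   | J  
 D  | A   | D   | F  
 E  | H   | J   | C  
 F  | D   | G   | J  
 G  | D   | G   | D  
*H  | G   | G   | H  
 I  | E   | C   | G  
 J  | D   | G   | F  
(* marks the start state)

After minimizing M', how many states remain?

5

First remove the unreachable states {B,C,E,I}; 6 states remain.
Initial partition by acceptance: {A,F,J} | {D,G,H}.
Refine {A,F,J} on symbol 2: members go to different blocks, giving {F,J} and {A}.
On input 0, block {D,G,H} splits into {G,H} and {D}.
On input 0, block {G,H} splits into {G} and {H}.
No further refinement is possible. Final partition (5 blocks): {F,J} | {G} | {A} | {D} | {H}.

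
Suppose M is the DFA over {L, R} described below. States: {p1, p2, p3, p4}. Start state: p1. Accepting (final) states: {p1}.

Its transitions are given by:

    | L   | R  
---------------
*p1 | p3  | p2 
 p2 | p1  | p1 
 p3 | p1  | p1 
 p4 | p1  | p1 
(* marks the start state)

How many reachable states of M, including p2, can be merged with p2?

2

States {p4} cannot be reached from the start state, so discard them.
P0 = {p1} | {p2,p3}.
No further refinement is possible. Final partition (2 blocks): {p1} | {p2,p3}.
The equivalence class containing p2 is {p2,p3}, of size 2.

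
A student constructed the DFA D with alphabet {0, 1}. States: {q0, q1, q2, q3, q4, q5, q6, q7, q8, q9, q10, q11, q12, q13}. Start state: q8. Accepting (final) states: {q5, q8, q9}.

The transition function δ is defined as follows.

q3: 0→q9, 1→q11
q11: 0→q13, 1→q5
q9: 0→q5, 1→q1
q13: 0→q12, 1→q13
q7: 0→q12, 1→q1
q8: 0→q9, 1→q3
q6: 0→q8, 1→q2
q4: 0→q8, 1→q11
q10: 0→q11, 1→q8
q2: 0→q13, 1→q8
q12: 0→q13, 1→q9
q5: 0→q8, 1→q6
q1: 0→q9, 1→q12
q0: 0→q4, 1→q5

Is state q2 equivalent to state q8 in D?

First remove the unreachable states {q0,q4,q7,q10}; 10 states remain.
P0 = {q5,q8,q9} | {q1,q2,q3,q6,q11,q12,q13}.
Split {q1,q2,q3,q6,q11,q12,q13} by δ(·,0) → {q2,q11,q12,q13} and {q1,q3,q6}.
On input 1, block {q2,q11,q12,q13} splits into {q2,q11,q12} and {q13}.
Stable partition: {q5,q8,q9} | {q2,q11,q12} | {q1,q3,q6} | {q13} — 4 equivalence classes.
q2 and q8 end up in different blocks, so they are distinguishable. For instance, the string 'ε' is accepted from only q8.

No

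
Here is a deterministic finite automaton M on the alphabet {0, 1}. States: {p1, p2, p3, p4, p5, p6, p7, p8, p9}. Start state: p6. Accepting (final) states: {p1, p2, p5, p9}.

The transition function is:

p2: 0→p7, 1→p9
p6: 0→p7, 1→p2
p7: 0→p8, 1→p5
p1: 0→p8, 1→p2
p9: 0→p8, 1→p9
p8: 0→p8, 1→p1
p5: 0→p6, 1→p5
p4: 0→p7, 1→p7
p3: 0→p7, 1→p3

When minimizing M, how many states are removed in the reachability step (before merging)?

2

BFS from p6 reaches {p1, p2, p5, p6, p7, p8, p9}; the 2 state(s) p3, p4 are never visited.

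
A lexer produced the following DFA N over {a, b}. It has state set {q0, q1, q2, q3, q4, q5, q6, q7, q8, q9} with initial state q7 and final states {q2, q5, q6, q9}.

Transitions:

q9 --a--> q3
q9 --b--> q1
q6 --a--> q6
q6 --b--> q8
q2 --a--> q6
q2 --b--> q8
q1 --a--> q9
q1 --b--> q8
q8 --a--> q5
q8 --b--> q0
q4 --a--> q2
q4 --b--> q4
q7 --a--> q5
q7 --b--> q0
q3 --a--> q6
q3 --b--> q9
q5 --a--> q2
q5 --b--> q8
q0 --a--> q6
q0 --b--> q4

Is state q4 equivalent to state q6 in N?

First remove the unreachable states {q1,q3,q9}; 7 states remain.
P0 = {q2,q5,q6} | {q0,q4,q7,q8}.
The partition is now stable with 2 blocks: {q2,q5,q6} | {q0,q4,q7,q8}.
q4 and q6 end up in different blocks, so they are distinguishable. For instance, the string 'ε' is accepted from only q6.

No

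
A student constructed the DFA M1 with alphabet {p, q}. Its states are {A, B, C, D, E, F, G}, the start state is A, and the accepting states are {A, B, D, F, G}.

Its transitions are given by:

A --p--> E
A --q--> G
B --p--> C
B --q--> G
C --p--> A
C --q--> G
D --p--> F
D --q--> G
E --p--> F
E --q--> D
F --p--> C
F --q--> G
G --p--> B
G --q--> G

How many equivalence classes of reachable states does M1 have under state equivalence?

Initial partition by acceptance: {A,B,D,F,G} | {C,E}.
Split {A,B,D,F,G} by δ(·,p) → {A,B,F} and {D,G}.
The partition is now stable with 3 blocks: {A,B,F} | {C,E} | {D,G}.

3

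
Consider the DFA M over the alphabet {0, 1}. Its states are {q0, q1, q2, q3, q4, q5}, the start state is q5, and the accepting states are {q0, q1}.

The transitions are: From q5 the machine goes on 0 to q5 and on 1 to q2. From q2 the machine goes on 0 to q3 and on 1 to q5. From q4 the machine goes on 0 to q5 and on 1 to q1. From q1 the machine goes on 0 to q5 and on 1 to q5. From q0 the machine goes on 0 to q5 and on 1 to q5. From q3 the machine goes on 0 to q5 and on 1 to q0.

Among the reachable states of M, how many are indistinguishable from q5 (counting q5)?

1

First remove the unreachable states {q1,q4}; 4 states remain.
Start with accepting vs non-accepting: {q0} | {q2,q3,q5}.
On input 1, block {q2,q3,q5} splits into {q2,q5} and {q3}.
On input 0, block {q2,q5} splits into {q2} and {q5}.
No further refinement is possible. Final partition (4 blocks): {q0} | {q2} | {q3} | {q5}.
State q5 belongs to the block {q5}, which has 1 states.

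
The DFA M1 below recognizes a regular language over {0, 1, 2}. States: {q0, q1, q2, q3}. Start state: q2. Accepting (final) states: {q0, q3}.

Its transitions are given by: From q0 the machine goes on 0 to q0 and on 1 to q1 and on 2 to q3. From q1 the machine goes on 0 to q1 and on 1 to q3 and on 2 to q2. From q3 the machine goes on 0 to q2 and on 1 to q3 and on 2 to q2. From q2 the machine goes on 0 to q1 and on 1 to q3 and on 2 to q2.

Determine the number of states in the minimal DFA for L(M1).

2

Reachable states from the start: {q1,q2,q3}. Unreachable: {q0} — drop them.
Start with accepting vs non-accepting: {q3} | {q1,q2}.
No further refinement is possible. Final partition (2 blocks): {q3} | {q1,q2}.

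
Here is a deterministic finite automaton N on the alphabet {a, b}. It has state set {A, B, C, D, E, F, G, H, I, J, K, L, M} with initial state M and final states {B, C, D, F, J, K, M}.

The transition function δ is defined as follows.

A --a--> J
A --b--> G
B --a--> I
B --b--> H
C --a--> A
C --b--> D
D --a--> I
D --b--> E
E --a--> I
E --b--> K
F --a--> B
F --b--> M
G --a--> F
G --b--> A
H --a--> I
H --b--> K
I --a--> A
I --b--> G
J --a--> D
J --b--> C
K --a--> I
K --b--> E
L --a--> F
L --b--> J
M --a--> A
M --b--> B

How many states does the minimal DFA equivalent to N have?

6

States {L} cannot be reached from the start state, so discard them.
Start with accepting vs non-accepting: {B,C,D,F,J,K,M} | {A,E,G,H,I}.
On input a, block {B,C,D,F,J,K,M} splits into {B,C,D,K,M} and {F,J}.
Refine {B,C,D,K,M} on symbol b: members go to different blocks, giving {B,D,K} and {C,M}.
Split {A,E,G,H,I} by δ(·,a) → {E,H,I} and {A,G}.
Split {E,H,I} by δ(·,a) → {E,H} and {I}.
No further refinement is possible. Final partition (6 blocks): {B,D,K} | {E,H} | {F,J} | {C,M} | {A,G} | {I}.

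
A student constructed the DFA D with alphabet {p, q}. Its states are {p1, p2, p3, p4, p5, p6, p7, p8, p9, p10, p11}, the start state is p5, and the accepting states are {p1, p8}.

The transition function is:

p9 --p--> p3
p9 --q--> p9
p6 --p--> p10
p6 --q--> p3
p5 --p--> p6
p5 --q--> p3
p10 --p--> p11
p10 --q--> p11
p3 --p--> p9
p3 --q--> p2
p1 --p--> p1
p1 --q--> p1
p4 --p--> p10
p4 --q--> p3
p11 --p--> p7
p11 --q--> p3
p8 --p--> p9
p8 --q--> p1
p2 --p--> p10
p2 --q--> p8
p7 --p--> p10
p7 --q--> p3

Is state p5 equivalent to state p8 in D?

First remove the unreachable states {p4}; 10 states remain.
Start with accepting vs non-accepting: {p1,p8} | {p2,p3,p5,p6,p7,p9,p10,p11}.
Refine {p1,p8} on symbol p: members go to different blocks, giving {p1} and {p8}.
Refine {p2,p3,p5,p6,p7,p9,p10,p11} on symbol q: members go to different blocks, giving {p3,p5,p6,p7,p9,p10,p11} and {p2}.
Split {p3,p5,p6,p7,p9,p10,p11} by δ(·,q) → {p5,p6,p7,p9,p10,p11} and {p3}.
Split {p5,p6,p7,p9,p10,p11} by δ(·,p) → {p5,p6,p7,p10,p11} and {p9}.
Split {p5,p6,p7,p10,p11} by δ(·,q) → {p5,p6,p7,p11} and {p10}.
On input p, block {p5,p6,p7,p11} splits into {p5,p11} and {p6,p7}.
The partition is now stable with 8 blocks: {p1} | {p5,p11} | {p8} | {p2} | {p3} | {p9} | {p10} | {p6,p7}.
p5 and p8 end up in different blocks, so they are distinguishable. For instance, the string 'ε' is accepted from only p8.

No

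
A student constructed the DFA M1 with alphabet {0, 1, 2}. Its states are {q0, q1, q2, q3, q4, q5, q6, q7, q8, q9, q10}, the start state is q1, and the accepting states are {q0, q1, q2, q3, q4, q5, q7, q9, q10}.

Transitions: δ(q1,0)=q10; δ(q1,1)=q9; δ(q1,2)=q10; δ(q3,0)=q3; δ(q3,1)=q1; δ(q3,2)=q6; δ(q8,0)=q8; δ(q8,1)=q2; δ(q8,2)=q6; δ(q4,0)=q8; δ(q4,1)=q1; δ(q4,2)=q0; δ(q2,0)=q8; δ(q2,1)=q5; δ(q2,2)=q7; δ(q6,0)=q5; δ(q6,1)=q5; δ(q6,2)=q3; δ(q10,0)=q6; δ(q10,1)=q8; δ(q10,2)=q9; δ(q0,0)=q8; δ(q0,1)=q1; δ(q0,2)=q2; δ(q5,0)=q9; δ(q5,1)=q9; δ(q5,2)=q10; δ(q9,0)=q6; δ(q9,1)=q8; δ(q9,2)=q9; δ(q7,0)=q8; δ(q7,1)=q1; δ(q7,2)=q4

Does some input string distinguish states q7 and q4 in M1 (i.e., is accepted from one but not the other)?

No

P0 = {q0,q1,q2,q3,q4,q5,q7,q9,q10} | {q6,q8}.
Split {q0,q1,q2,q3,q4,q5,q7,q9,q10} by δ(·,0) → {q0,q2,q4,q7,q9,q10} and {q1,q3,q5}.
Refine {q0,q2,q4,q7,q9,q10} on symbol 1: members go to different blocks, giving {q0,q2,q4,q7} and {q9,q10}.
On input 0, block {q6,q8} splits into {q6} and {q8}.
Refine {q1,q3,q5} on symbol 0: members go to different blocks, giving {q1,q5} and {q3}.
The partition is now stable with 6 blocks: {q0,q2,q4,q7} | {q6} | {q1,q5} | {q9,q10} | {q8} | {q3}.
q7 and q4 lie in the same block of the stable partition, so they are equivalent — no string distinguishes them.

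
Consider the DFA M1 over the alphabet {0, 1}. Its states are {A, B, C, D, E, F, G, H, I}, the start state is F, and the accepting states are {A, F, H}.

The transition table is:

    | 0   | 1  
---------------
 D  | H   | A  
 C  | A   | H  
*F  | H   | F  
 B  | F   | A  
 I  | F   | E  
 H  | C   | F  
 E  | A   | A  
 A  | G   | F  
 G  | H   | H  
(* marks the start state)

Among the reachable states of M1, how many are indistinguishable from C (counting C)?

2

Reachable states from the start: {A,C,F,G,H}. Unreachable: {B,D,E,I} — drop them.
Initial partition by acceptance: {A,F,H} | {C,G}.
Split {A,F,H} by δ(·,0) → {A,H} and {F}.
The partition is now stable with 3 blocks: {A,H} | {C,G} | {F}.
State C belongs to the block {C,G}, which has 2 states.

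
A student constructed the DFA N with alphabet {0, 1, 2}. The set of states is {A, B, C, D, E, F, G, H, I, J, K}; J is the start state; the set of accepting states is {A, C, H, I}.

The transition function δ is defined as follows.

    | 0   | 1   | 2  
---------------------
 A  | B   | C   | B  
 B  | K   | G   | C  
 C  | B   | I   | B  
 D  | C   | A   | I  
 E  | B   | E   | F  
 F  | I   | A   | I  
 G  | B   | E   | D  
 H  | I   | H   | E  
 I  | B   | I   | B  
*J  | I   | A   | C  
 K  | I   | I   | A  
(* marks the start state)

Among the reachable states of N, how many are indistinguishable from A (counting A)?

Reachable states from the start: {A,B,C,D,E,F,G,I,J,K}. Unreachable: {H} — drop them.
P0 = {A,C,I} | {B,D,E,F,G,J,K}.
Refine {B,D,E,F,G,J,K} on symbol 0: members go to different blocks, giving {D,F,J,K} and {B,E,G}.
Split {B,E,G} by δ(·,0) → {E,G} and {B}.
Stable partition: {A,C,I} | {D,F,J,K} | {E,G} | {B} — 4 equivalence classes.
The equivalence class containing A is {A,C,I}, of size 3.

3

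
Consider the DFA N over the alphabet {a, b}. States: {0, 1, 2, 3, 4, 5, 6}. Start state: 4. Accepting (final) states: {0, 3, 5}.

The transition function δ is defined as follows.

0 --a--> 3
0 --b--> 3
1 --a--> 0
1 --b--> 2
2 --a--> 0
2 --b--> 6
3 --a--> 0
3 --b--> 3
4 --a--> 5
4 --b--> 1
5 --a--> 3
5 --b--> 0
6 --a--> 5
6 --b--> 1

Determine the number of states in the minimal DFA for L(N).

2

All states are reachable from the start state.
Start with accepting vs non-accepting: {0,3,5} | {1,2,4,6}.
Stable partition: {0,3,5} | {1,2,4,6} — 2 equivalence classes.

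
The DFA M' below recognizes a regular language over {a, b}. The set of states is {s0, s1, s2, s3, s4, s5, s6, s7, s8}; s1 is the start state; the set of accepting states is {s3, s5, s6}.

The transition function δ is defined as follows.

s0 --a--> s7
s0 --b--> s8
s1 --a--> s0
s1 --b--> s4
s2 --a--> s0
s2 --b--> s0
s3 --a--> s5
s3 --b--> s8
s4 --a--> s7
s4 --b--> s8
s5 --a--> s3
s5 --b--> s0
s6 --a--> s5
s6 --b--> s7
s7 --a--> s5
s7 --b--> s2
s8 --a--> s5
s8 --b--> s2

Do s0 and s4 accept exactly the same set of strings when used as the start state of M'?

Reachable states from the start: {s0,s1,s2,s3,s4,s5,s7,s8}. Unreachable: {s6} — drop them.
P0 = {s3,s5} | {s0,s1,s2,s4,s7,s8}.
On input a, block {s0,s1,s2,s4,s7,s8} splits into {s0,s1,s2,s4} and {s7,s8}.
Refine {s3,s5} on symbol b: members go to different blocks, giving {s3} and {s5}.
Split {s0,s1,s2,s4} by δ(·,a) → {s0,s4} and {s1,s2}.
No further refinement is possible. Final partition (5 blocks): {s3} | {s0,s4} | {s7,s8} | {s5} | {s1,s2}.
s0 and s4 lie in the same block of the stable partition, so they are equivalent — no string distinguishes them.

Yes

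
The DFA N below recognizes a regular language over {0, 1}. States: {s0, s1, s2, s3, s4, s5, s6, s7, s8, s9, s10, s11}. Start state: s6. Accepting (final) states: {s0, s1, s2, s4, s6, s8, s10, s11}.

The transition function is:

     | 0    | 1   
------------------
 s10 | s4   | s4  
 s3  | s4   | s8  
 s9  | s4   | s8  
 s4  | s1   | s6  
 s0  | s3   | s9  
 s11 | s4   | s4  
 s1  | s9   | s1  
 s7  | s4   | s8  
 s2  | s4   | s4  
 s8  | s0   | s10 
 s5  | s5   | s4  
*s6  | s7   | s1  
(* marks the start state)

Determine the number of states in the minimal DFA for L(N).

6

First remove the unreachable states {s2,s5,s11}; 9 states remain.
Initial partition by acceptance: {s0,s1,s4,s6,s8,s10} | {s3,s7,s9}.
Split {s0,s1,s4,s6,s8,s10} by δ(·,0) → {s0,s1,s6} and {s4,s8,s10}.
Split {s0,s1,s6} by δ(·,1) → {s1,s6} and {s0}.
Refine {s4,s8,s10} on symbol 0: members go to different blocks, giving {s4} and {s8} and {s10}.
Stable partition: {s1,s6} | {s3,s7,s9} | {s4} | {s0} | {s8} | {s10} — 6 equivalence classes.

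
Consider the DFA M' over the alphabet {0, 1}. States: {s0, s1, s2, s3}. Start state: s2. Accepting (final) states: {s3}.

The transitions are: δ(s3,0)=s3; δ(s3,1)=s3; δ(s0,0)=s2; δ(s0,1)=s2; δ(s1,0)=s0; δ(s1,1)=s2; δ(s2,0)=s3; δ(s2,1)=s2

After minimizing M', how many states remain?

2

First remove the unreachable states {s0,s1}; 2 states remain.
Initial partition by acceptance: {s3} | {s2}.
Stable partition: {s3} | {s2} — 2 equivalence classes.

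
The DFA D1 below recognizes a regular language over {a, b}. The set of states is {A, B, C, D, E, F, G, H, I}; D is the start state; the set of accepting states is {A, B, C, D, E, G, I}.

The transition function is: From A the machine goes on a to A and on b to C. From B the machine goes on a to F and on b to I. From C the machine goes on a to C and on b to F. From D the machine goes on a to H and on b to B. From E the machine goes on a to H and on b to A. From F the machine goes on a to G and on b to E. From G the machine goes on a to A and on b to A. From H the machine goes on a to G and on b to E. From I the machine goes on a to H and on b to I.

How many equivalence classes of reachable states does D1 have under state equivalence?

6

Start with accepting vs non-accepting: {A,B,C,D,E,G,I} | {F,H}.
Split {A,B,C,D,E,G,I} by δ(·,a) → {B,D,E,I} and {A,C,G}.
On input b, block {B,D,E,I} splits into {B,D,I} and {E}.
On input b, block {A,C,G} splits into {A,G} and {C}.
On input b, block {A,G} splits into {A} and {G}.
Stable partition: {B,D,I} | {F,H} | {A} | {E} | {C} | {G} — 6 equivalence classes.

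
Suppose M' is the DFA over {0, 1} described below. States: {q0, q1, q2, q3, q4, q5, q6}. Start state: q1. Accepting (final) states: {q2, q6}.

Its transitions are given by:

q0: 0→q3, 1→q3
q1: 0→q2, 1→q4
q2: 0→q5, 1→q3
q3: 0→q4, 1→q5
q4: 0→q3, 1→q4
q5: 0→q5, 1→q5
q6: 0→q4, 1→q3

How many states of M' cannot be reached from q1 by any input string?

2

BFS from q1 reaches {q1, q2, q3, q4, q5}; the 2 state(s) q0, q6 are never visited.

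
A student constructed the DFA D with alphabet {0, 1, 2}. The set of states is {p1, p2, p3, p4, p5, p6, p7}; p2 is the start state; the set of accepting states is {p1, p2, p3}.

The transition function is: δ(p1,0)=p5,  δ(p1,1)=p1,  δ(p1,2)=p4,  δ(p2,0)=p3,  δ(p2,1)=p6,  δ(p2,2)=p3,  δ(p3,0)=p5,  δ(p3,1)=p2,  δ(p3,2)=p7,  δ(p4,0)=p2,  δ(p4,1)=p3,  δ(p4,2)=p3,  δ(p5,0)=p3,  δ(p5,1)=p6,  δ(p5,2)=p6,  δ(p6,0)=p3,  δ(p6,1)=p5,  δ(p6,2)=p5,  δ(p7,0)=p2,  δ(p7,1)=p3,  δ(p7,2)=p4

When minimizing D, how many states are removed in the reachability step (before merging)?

1

No path from p2 leads to p1; the other 6 states are all reachable.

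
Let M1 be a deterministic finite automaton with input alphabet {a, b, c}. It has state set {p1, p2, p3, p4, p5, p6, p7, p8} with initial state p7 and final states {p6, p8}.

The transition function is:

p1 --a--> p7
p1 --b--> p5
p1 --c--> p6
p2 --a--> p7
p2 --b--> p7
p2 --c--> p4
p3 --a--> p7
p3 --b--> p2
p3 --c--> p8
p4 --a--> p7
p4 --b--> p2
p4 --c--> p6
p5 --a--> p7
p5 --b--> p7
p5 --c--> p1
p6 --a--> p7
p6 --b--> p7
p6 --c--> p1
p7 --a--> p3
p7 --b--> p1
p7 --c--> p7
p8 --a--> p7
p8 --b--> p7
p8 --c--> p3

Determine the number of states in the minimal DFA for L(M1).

Start with accepting vs non-accepting: {p6,p8} | {p1,p2,p3,p4,p5,p7}.
On input c, block {p1,p2,p3,p4,p5,p7} splits into {p1,p3,p4} and {p2,p5,p7}.
On input a, block {p2,p5,p7} splits into {p2,p5} and {p7}.
No further refinement is possible. Final partition (4 blocks): {p6,p8} | {p1,p3,p4} | {p2,p5} | {p7}.

4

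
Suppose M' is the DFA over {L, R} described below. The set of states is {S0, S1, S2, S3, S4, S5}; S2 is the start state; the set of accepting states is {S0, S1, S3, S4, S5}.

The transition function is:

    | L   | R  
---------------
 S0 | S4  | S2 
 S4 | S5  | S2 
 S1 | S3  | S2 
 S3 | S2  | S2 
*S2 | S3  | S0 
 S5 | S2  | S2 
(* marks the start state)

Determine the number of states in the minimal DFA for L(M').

4

Reachable states from the start: {S0,S2,S3,S4,S5}. Unreachable: {S1} — drop them.
P0 = {S0,S3,S4,S5} | {S2}.
Split {S0,S3,S4,S5} by δ(·,L) → {S0,S4} and {S3,S5}.
Refine {S0,S4} on symbol L: members go to different blocks, giving {S0} and {S4}.
The partition is now stable with 4 blocks: {S0} | {S2} | {S3,S5} | {S4}.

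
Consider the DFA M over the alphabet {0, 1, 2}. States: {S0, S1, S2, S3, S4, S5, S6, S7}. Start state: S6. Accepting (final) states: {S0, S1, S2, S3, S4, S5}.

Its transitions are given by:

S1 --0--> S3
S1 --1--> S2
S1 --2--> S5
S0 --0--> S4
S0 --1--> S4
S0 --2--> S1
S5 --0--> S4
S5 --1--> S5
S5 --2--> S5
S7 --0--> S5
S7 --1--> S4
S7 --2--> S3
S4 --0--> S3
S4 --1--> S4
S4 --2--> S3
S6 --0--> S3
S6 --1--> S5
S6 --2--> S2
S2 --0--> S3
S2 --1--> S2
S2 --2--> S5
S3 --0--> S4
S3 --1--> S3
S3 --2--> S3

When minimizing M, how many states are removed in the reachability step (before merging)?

No path from S6 leads to S0, S1, S7; the other 5 states are all reachable.

3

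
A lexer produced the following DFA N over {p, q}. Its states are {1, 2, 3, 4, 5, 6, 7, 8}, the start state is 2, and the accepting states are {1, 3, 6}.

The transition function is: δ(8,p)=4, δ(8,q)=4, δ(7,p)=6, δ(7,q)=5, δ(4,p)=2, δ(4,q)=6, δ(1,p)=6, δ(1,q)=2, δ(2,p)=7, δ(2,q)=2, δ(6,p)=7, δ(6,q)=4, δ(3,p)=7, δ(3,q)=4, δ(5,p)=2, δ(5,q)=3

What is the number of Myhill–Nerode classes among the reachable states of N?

States {1,8} cannot be reached from the start state, so discard them.
P0 = {3,6} | {2,4,5,7}.
Refine {2,4,5,7} on symbol p: members go to different blocks, giving {2,4,5} and {7}.
Split {2,4,5} by δ(·,p) → {4,5} and {2}.
The partition is now stable with 4 blocks: {3,6} | {4,5} | {7} | {2}.

4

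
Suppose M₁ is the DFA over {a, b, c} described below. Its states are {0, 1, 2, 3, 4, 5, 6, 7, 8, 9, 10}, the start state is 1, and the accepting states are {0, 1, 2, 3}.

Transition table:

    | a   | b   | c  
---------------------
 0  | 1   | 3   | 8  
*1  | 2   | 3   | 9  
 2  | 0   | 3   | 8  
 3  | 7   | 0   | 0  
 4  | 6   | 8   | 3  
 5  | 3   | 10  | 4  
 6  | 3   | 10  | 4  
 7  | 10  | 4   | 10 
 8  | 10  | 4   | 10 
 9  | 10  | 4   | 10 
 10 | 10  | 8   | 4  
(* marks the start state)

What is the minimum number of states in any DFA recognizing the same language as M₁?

6

States {5} cannot be reached from the start state, so discard them.
P0 = {0,1,2,3} | {4,6,7,8,9,10}.
Split {0,1,2,3} by δ(·,a) → {0,1,2} and {3}.
Refine {4,6,7,8,9,10} on symbol a: members go to different blocks, giving {4,7,8,9,10} and {6}.
On input a, block {4,7,8,9,10} splits into {7,8,9,10} and {4}.
Split {7,8,9,10} by δ(·,b) → {7,8,9} and {10}.
Stable partition: {0,1,2} | {7,8,9} | {3} | {6} | {4} | {10} — 6 equivalence classes.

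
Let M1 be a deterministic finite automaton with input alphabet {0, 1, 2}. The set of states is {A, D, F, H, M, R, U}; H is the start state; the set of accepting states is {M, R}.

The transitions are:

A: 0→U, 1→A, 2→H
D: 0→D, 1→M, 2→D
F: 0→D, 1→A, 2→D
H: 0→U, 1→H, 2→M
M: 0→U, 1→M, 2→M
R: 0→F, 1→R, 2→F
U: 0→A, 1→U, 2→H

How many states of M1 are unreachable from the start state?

3

No path from H leads to D, F, R; the other 4 states are all reachable.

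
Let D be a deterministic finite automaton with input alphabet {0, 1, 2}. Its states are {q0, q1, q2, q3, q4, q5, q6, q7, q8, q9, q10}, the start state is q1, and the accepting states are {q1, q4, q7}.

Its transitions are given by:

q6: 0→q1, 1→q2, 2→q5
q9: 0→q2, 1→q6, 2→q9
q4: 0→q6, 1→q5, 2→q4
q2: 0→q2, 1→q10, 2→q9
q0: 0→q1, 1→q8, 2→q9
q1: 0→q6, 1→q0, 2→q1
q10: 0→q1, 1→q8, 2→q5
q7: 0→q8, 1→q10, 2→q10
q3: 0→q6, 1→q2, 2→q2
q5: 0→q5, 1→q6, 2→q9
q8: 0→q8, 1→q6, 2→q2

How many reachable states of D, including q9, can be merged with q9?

4

States {q3,q4,q7} cannot be reached from the start state, so discard them.
Initial partition by acceptance: {q1} | {q0,q2,q5,q6,q8,q9,q10}.
On input 0, block {q0,q2,q5,q6,q8,q9,q10} splits into {q2,q5,q8,q9} and {q0,q6,q10}.
No further refinement is possible. Final partition (3 blocks): {q1} | {q2,q5,q8,q9} | {q0,q6,q10}.
State q9 belongs to the block {q2,q5,q8,q9}, which has 4 states.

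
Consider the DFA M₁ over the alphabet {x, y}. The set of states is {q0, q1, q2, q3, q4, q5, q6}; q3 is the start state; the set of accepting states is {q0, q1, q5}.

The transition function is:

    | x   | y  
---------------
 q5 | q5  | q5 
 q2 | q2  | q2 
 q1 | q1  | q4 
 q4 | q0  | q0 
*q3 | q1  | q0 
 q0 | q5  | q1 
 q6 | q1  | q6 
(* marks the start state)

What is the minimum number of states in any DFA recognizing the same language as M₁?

States {q2,q6} cannot be reached from the start state, so discard them.
Initial partition by acceptance: {q0,q1,q5} | {q3,q4}.
Split {q0,q1,q5} by δ(·,y) → {q0,q5} and {q1}.
Split {q0,q5} by δ(·,y) → {q0} and {q5}.
Split {q3,q4} by δ(·,x) → {q3} and {q4}.
The partition is now stable with 5 blocks: {q0} | {q3} | {q1} | {q5} | {q4}.

5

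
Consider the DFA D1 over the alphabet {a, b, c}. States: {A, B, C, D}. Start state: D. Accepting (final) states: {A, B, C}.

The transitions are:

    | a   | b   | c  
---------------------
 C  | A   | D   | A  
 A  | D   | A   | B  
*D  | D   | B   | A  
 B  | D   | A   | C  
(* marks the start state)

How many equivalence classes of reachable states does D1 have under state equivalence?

Initial partition by acceptance: {A,B,C} | {D}.
On input a, block {A,B,C} splits into {A,B} and {C}.
On input c, block {A,B} splits into {A} and {B}.
The partition is now stable with 4 blocks: {A} | {D} | {C} | {B}.

4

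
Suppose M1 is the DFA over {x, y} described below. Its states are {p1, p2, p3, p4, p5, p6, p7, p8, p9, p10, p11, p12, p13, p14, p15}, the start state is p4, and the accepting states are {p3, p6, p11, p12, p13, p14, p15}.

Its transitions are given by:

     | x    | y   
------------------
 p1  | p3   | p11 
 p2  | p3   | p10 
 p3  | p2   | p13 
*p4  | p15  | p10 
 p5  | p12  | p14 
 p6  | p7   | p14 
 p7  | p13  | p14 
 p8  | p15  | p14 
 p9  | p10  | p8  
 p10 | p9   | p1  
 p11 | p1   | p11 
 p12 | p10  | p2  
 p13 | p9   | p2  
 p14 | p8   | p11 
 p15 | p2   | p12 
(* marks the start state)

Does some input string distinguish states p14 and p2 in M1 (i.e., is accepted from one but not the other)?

Reachable states from the start: {p1,p2,p3,p4,p8,p9,p10,p11,p12,p13,p14,p15}. Unreachable: {p5,p6,p7} — drop them.
Start with accepting vs non-accepting: {p3,p11,p12,p13,p14,p15} | {p1,p2,p4,p8,p9,p10}.
On input y, block {p3,p11,p12,p13,p14,p15} splits into {p3,p11,p14,p15} and {p12,p13}.
On input y, block {p3,p11,p14,p15} splits into {p3,p15} and {p11,p14}.
On input x, block {p1,p2,p4,p8,p9,p10} splits into {p1,p2,p4,p8} and {p9,p10}.
On input y, block {p1,p2,p4,p8} splits into {p1,p8} and {p2,p4}.
No further refinement is possible. Final partition (6 blocks): {p3,p15} | {p1,p8} | {p12,p13} | {p11,p14} | {p9,p10} | {p2,p4}.
p14 and p2 end up in different blocks, so they are distinguishable. For instance, the string 'ε' is accepted from only p14.

Yes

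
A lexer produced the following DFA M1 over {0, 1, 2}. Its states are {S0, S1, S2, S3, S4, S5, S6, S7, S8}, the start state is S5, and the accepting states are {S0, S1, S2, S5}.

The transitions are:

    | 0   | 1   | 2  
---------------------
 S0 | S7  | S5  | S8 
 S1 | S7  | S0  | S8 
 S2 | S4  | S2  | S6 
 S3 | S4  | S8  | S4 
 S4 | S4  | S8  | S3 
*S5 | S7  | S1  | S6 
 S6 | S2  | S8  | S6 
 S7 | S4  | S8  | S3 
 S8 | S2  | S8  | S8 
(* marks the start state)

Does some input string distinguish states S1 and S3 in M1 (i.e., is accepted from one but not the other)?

Yes

Initial partition by acceptance: {S0,S1,S2,S5} | {S3,S4,S6,S7,S8}.
Split {S3,S4,S6,S7,S8} by δ(·,0) → {S3,S4,S7} and {S6,S8}.
The partition is now stable with 3 blocks: {S0,S1,S2,S5} | {S3,S4,S7} | {S6,S8}.
S1 and S3 end up in different blocks, so they are distinguishable. For instance, the string 'ε' is accepted from only S1.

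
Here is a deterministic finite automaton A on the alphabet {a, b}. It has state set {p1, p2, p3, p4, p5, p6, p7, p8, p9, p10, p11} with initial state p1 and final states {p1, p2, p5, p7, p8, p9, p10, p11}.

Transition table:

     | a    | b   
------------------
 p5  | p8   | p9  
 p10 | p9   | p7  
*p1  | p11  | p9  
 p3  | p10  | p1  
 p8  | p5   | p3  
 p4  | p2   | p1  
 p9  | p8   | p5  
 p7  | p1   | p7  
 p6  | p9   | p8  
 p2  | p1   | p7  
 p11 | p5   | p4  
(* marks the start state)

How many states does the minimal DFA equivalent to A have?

4

States {p6} cannot be reached from the start state, so discard them.
Initial partition by acceptance: {p1,p2,p5,p7,p8,p9,p10,p11} | {p3,p4}.
On input b, block {p1,p2,p5,p7,p8,p9,p10,p11} splits into {p1,p2,p5,p7,p9,p10} and {p8,p11}.
Split {p1,p2,p5,p7,p9,p10} by δ(·,a) → {p1,p5,p9} and {p2,p7,p10}.
Stable partition: {p1,p5,p9} | {p3,p4} | {p8,p11} | {p2,p7,p10} — 4 equivalence classes.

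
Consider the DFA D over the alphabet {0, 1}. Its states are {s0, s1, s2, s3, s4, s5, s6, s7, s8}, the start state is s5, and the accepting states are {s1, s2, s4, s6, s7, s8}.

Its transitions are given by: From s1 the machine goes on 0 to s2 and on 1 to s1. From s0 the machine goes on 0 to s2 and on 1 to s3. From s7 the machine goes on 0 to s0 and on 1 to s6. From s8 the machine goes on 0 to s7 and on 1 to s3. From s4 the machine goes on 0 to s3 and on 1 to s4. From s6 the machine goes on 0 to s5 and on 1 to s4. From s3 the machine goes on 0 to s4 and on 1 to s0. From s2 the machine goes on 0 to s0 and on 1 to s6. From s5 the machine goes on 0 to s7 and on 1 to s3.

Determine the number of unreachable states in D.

No path from s5 leads to s1, s8; the other 7 states are all reachable.

2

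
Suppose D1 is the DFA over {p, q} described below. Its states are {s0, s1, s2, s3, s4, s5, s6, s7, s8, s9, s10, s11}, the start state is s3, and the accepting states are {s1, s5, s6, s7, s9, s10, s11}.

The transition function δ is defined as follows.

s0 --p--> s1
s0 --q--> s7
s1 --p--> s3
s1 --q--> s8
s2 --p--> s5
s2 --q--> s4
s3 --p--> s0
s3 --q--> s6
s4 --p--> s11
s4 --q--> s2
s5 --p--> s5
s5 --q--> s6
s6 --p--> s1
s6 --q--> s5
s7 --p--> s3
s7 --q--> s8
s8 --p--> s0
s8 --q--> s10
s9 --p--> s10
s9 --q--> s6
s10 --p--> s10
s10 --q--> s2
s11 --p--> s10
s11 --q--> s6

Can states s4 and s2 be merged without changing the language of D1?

No

States {s9} cannot be reached from the start state, so discard them.
Start with accepting vs non-accepting: {s1,s5,s6,s7,s10,s11} | {s0,s2,s3,s4,s8}.
Split {s1,s5,s6,s7,s10,s11} by δ(·,p) → {s5,s6,s10,s11} and {s1,s7}.
Split {s5,s6,s10,s11} by δ(·,p) → {s5,s10,s11} and {s6}.
On input q, block {s5,s10,s11} splits into {s5,s11} and {s10}.
Split {s5,s11} by δ(·,p) → {s5} and {s11}.
Refine {s0,s2,s3,s4,s8} on symbol p: members go to different blocks, giving {s3,s8} and {s0} and {s2} and {s4}.
Split {s3,s8} by δ(·,q) → {s3} and {s8}.
No further refinement is possible. Final partition (10 blocks): {s5} | {s3} | {s1,s7} | {s6} | {s10} | {s11} | {s0} | {s2} | {s4} | {s8}.
s4 and s2 end up in different blocks, so they are distinguishable. For instance, the string 'ppq' is accepted from only s2.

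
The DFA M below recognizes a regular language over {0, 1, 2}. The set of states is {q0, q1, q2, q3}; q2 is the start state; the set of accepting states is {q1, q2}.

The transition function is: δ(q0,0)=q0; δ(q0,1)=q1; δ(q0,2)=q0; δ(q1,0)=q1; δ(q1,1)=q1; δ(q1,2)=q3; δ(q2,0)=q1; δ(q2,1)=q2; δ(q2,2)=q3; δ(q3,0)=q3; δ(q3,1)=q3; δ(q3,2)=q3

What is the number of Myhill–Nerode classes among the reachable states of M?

First remove the unreachable states {q0}; 3 states remain.
Start with accepting vs non-accepting: {q1,q2} | {q3}.
Stable partition: {q1,q2} | {q3} — 2 equivalence classes.

2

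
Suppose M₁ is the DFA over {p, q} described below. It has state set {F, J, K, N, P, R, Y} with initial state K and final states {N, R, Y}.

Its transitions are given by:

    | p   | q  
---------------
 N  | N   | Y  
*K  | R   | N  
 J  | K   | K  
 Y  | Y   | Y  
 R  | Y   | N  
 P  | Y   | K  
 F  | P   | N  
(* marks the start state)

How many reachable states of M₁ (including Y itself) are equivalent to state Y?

3

States {F,J,P} cannot be reached from the start state, so discard them.
P0 = {N,R,Y} | {K}.
The partition is now stable with 2 blocks: {N,R,Y} | {K}.
State Y belongs to the block {N,R,Y}, which has 3 states.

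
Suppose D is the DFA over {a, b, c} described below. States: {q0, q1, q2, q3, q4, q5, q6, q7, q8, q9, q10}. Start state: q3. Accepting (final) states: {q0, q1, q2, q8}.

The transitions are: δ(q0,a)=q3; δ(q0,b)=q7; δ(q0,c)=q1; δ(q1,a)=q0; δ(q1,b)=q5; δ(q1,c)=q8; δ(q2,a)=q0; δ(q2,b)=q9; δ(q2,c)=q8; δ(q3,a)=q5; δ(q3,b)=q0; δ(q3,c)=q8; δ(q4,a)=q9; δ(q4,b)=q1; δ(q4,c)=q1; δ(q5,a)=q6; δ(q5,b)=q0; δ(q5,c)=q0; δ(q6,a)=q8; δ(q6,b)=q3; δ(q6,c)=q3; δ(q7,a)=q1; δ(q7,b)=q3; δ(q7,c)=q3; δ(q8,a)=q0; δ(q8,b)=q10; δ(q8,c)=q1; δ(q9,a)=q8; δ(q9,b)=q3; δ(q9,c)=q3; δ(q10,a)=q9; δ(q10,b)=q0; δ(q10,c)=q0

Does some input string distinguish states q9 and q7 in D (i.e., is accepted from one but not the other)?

First remove the unreachable states {q2,q4}; 9 states remain.
P0 = {q0,q1,q8} | {q3,q5,q6,q7,q9,q10}.
On input a, block {q0,q1,q8} splits into {q1,q8} and {q0}.
Refine {q3,q5,q6,q7,q9,q10} on symbol a: members go to different blocks, giving {q3,q5,q10} and {q6,q7,q9}.
Split {q3,q5,q10} by δ(·,a) → {q5,q10} and {q3}.
Stable partition: {q1,q8} | {q5,q10} | {q0} | {q6,q7,q9} | {q3} — 5 equivalence classes.
q9 and q7 lie in the same block of the stable partition, so they are equivalent — no string distinguishes them.

No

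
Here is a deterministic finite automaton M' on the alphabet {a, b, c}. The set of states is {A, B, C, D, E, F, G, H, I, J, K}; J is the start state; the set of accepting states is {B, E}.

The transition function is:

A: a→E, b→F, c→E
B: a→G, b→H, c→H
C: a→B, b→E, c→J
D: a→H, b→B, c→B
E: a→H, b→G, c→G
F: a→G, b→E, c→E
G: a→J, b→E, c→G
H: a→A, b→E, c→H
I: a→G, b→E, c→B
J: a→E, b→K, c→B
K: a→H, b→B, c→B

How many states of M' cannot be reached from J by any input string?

Starting at J and following transitions, the reachable set is {A, B, E, F, G, H, J, K}. That leaves C, D, I unreachable — 3 in total.

3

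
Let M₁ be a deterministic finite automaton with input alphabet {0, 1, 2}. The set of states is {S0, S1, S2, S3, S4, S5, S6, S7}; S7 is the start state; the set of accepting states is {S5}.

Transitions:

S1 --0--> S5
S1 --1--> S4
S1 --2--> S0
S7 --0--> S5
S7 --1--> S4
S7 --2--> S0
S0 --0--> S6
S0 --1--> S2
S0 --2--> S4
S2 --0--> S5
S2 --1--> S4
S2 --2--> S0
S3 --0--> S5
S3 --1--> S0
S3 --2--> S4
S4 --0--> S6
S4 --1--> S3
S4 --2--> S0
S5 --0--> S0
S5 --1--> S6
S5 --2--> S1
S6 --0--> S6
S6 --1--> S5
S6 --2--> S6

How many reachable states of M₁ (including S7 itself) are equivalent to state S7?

4

Every state is reachable, so we keep all 8.
Start with accepting vs non-accepting: {S5} | {S0,S1,S2,S3,S4,S6,S7}.
Split {S0,S1,S2,S3,S4,S6,S7} by δ(·,0) → {S1,S2,S3,S7} and {S0,S4,S6}.
On input 1, block {S0,S4,S6} splits into {S0,S4} and {S6}.
The partition is now stable with 4 blocks: {S5} | {S1,S2,S3,S7} | {S0,S4} | {S6}.
State S7 belongs to the block {S1,S2,S3,S7}, which has 4 states.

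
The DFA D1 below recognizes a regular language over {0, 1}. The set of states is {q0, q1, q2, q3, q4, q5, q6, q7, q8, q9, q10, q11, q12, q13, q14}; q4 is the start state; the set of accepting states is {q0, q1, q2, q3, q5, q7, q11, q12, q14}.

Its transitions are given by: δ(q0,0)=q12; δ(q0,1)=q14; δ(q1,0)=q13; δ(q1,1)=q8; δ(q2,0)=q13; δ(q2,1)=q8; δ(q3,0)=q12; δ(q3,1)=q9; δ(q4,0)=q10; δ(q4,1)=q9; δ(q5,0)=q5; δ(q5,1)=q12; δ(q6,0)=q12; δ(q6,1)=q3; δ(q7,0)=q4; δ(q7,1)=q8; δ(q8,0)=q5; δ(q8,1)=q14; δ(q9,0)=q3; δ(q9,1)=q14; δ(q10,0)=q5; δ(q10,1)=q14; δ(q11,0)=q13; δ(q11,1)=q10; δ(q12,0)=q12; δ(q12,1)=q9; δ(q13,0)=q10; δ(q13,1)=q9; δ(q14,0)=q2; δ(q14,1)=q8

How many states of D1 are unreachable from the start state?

No path from q4 leads to q0, q1, q6, q7, q11; the other 10 states are all reachable.

5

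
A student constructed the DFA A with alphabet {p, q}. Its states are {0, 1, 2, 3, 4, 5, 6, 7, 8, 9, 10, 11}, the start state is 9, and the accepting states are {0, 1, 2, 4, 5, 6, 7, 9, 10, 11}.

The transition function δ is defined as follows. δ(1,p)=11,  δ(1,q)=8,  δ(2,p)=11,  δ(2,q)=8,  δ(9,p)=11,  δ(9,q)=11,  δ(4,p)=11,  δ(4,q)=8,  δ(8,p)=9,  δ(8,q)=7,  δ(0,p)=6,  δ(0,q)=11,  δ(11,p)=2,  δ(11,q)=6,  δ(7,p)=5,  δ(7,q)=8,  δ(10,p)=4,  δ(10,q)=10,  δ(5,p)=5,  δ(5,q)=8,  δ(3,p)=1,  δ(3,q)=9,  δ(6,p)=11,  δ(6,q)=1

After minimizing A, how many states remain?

6

States {0,3,4,10} cannot be reached from the start state, so discard them.
P0 = {1,2,5,6,7,9,11} | {8}.
Split {1,2,5,6,7,9,11} by δ(·,q) → {1,2,5,7} and {6,9,11}.
Refine {1,2,5,7} on symbol p: members go to different blocks, giving {1,2} and {5,7}.
Split {6,9,11} by δ(·,p) → {6,9} and {11}.
Split {6,9} by δ(·,q) → {6} and {9}.
The partition is now stable with 6 blocks: {1,2} | {8} | {6} | {5,7} | {11} | {9}.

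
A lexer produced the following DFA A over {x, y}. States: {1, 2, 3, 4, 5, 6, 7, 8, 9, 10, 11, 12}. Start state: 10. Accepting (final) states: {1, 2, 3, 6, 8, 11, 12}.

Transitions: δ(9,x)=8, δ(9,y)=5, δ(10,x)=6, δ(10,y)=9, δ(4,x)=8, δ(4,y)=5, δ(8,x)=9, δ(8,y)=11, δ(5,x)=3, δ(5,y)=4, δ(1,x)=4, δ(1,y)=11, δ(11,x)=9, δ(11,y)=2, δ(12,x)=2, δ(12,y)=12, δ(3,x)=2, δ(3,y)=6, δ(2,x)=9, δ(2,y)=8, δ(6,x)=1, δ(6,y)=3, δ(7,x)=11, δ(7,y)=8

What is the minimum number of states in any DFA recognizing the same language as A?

4

States {7,12} cannot be reached from the start state, so discard them.
P0 = {1,2,3,6,8,11} | {4,5,9,10}.
Refine {1,2,3,6,8,11} on symbol x: members go to different blocks, giving {1,2,8,11} and {3,6}.
On input x, block {4,5,9,10} splits into {4,9} and {5,10}.
Stable partition: {1,2,8,11} | {4,9} | {3,6} | {5,10} — 4 equivalence classes.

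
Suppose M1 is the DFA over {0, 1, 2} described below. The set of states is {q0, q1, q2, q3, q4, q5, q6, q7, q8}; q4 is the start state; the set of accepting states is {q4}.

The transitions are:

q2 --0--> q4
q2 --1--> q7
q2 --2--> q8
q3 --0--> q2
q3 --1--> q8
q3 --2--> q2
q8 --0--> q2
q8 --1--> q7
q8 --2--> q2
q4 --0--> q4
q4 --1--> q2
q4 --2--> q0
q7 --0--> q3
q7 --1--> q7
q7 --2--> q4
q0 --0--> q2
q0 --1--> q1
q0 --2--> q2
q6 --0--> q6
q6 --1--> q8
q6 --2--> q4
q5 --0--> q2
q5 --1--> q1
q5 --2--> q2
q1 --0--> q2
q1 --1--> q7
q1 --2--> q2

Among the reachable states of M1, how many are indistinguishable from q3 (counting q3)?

2

Reachable states from the start: {q0,q1,q2,q3,q4,q7,q8}. Unreachable: {q5,q6} — drop them.
P0 = {q4} | {q0,q1,q2,q3,q7,q8}.
Split {q0,q1,q2,q3,q7,q8} by δ(·,0) → {q0,q1,q3,q7,q8} and {q2}.
On input 0, block {q0,q1,q3,q7,q8} splits into {q0,q1,q3,q8} and {q7}.
On input 1, block {q0,q1,q3,q8} splits into {q0,q3} and {q1,q8}.
Stable partition: {q4} | {q0,q3} | {q2} | {q7} | {q1,q8} — 5 equivalence classes.
State q3 belongs to the block {q0,q3}, which has 2 states.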